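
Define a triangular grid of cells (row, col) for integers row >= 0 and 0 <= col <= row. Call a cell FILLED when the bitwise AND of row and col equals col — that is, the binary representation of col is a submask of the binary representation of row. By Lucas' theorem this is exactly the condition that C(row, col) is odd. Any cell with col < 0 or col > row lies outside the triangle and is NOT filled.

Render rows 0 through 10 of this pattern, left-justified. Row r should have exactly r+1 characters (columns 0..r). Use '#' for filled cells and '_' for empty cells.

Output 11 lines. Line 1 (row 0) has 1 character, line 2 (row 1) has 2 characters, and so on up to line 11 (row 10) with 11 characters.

Answer: #
##
#_#
####
#___#
##__##
#_#_#_#
########
#_______#
##______##
#_#_____#_#

Derivation:
r0=0: #
r1=1: ##
r2=10: #_#
r3=11: ####
r4=100: #___#
r5=101: ##__##
r6=110: #_#_#_#
r7=111: ########
r8=1000: #_______#
r9=1001: ##______##
r10=1010: #_#_____#_#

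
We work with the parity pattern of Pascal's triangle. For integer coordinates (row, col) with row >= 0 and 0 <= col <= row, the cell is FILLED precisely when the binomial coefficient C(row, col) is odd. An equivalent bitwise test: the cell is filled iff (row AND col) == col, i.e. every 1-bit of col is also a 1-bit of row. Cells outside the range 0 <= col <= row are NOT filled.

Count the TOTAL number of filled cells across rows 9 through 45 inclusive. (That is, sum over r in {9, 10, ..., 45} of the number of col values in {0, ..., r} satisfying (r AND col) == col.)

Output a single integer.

Answer: 328

Derivation:
r9=1001 pc2: +4 =4
r10=1010 pc2: +4 =8
r11=1011 pc3: +8 =16
r12=1100 pc2: +4 =20
r13=1101 pc3: +8 =28
r14=1110 pc3: +8 =36
r15=1111 pc4: +16 =52
r16=10000 pc1: +2 =54
r17=10001 pc2: +4 =58
r18=10010 pc2: +4 =62
r19=10011 pc3: +8 =70
r20=10100 pc2: +4 =74
r21=10101 pc3: +8 =82
r22=10110 pc3: +8 =90
r23=10111 pc4: +16 =106
r24=11000 pc2: +4 =110
r25=11001 pc3: +8 =118
r26=11010 pc3: +8 =126
r27=11011 pc4: +16 =142
r28=11100 pc3: +8 =150
r29=11101 pc4: +16 =166
r30=11110 pc4: +16 =182
r31=11111 pc5: +32 =214
r32=100000 pc1: +2 =216
r33=100001 pc2: +4 =220
r34=100010 pc2: +4 =224
r35=100011 pc3: +8 =232
r36=100100 pc2: +4 =236
r37=100101 pc3: +8 =244
r38=100110 pc3: +8 =252
r39=100111 pc4: +16 =268
r40=101000 pc2: +4 =272
r41=101001 pc3: +8 =280
r42=101010 pc3: +8 =288
r43=101011 pc4: +16 =304
r44=101100 pc3: +8 =312
r45=101101 pc4: +16 =328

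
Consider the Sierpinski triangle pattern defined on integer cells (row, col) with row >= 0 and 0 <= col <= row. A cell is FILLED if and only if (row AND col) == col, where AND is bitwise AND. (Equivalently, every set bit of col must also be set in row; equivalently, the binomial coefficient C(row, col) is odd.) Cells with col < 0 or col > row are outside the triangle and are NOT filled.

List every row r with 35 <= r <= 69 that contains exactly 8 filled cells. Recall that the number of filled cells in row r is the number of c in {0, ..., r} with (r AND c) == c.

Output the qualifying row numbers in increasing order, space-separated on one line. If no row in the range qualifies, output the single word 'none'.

Answer: 35 37 38 41 42 44 49 50 52 56 67 69

Derivation:
Row r has 2^popcount(r) filled cells, so we need popcount(r) = log2(8) = 3.
Scan r = 35..69 and keep those with exactly 3 one-bits:
r=35=100011 popcount=3 -> KEEP
r=36=100100 popcount=2 -> skip
r=37=100101 popcount=3 -> KEEP
r=38=100110 popcount=3 -> KEEP
r=39=100111 popcount=4 -> skip
r=40=101000 popcount=2 -> skip
r=41=101001 popcount=3 -> KEEP
r=42=101010 popcount=3 -> KEEP
r=43=101011 popcount=4 -> skip
r=44=101100 popcount=3 -> KEEP
r=45=101101 popcount=4 -> skip
r=46=101110 popcount=4 -> skip
r=47=101111 popcount=5 -> skip
r=48=110000 popcount=2 -> skip
r=49=110001 popcount=3 -> KEEP
r=50=110010 popcount=3 -> KEEP
r=51=110011 popcount=4 -> skip
r=52=110100 popcount=3 -> KEEP
r=53=110101 popcount=4 -> skip
r=54=110110 popcount=4 -> skip
r=55=110111 popcount=5 -> skip
r=56=111000 popcount=3 -> KEEP
r=57=111001 popcount=4 -> skip
r=58=111010 popcount=4 -> skip
r=59=111011 popcount=5 -> skip
r=60=111100 popcount=4 -> skip
r=61=111101 popcount=5 -> skip
r=62=111110 popcount=5 -> skip
r=63=111111 popcount=6 -> skip
r=64=1000000 popcount=1 -> skip
r=65=1000001 popcount=2 -> skip
r=66=1000010 popcount=2 -> skip
r=67=1000011 popcount=3 -> KEEP
r=68=1000100 popcount=2 -> skip
r=69=1000101 popcount=3 -> KEEP
Kept rows: 35 37 38 41 42 44 49 50 52 56 67 69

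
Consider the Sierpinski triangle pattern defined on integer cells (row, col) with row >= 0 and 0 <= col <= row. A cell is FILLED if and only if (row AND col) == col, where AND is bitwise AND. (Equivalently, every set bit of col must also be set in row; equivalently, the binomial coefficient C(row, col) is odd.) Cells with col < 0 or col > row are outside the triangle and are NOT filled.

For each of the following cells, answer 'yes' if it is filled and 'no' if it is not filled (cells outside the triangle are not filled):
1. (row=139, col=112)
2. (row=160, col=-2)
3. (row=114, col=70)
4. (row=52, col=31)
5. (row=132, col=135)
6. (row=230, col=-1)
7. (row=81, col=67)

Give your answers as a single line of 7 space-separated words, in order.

Answer: no no no no no no no

Derivation:
(139,112): row=0b10001011, col=0b1110000, row AND col = 0b0 = 0; 0 != 112 -> empty
(160,-2): col outside [0, 160] -> not filled
(114,70): row=0b1110010, col=0b1000110, row AND col = 0b1000010 = 66; 66 != 70 -> empty
(52,31): row=0b110100, col=0b11111, row AND col = 0b10100 = 20; 20 != 31 -> empty
(132,135): col outside [0, 132] -> not filled
(230,-1): col outside [0, 230] -> not filled
(81,67): row=0b1010001, col=0b1000011, row AND col = 0b1000001 = 65; 65 != 67 -> empty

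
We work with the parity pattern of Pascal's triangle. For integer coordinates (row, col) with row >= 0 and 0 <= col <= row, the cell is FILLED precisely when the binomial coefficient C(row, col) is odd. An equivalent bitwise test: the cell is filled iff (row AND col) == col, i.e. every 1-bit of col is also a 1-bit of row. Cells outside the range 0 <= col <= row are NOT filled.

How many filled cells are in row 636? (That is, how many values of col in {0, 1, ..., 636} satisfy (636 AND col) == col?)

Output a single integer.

636 in binary = 1001111100
popcount(636) = number of 1-bits in 1001111100 = 6
A col c satisfies (636 AND c) == c iff every set bit of c is also set in 636; each of the 6 set bits of 636 can independently be on or off in c.
count = 2^6 = 64

Answer: 64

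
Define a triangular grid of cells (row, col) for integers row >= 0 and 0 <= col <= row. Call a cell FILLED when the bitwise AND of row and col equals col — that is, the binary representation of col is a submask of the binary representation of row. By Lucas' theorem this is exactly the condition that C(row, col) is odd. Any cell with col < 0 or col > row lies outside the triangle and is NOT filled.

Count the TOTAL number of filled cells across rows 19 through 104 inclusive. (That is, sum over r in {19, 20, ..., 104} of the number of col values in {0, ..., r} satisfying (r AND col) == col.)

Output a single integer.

Answer: 1240

Derivation:
r19=10011 pc3: +8 =8
r20=10100 pc2: +4 =12
r21=10101 pc3: +8 =20
r22=10110 pc3: +8 =28
r23=10111 pc4: +16 =44
r24=11000 pc2: +4 =48
r25=11001 pc3: +8 =56
r26=11010 pc3: +8 =64
r27=11011 pc4: +16 =80
r28=11100 pc3: +8 =88
r29=11101 pc4: +16 =104
r30=11110 pc4: +16 =120
r31=11111 pc5: +32 =152
r32=100000 pc1: +2 =154
r33=100001 pc2: +4 =158
r34=100010 pc2: +4 =162
r35=100011 pc3: +8 =170
r36=100100 pc2: +4 =174
r37=100101 pc3: +8 =182
r38=100110 pc3: +8 =190
r39=100111 pc4: +16 =206
r40=101000 pc2: +4 =210
r41=101001 pc3: +8 =218
r42=101010 pc3: +8 =226
r43=101011 pc4: +16 =242
r44=101100 pc3: +8 =250
r45=101101 pc4: +16 =266
r46=101110 pc4: +16 =282
r47=101111 pc5: +32 =314
r48=110000 pc2: +4 =318
r49=110001 pc3: +8 =326
r50=110010 pc3: +8 =334
r51=110011 pc4: +16 =350
r52=110100 pc3: +8 =358
r53=110101 pc4: +16 =374
r54=110110 pc4: +16 =390
r55=110111 pc5: +32 =422
r56=111000 pc3: +8 =430
r57=111001 pc4: +16 =446
r58=111010 pc4: +16 =462
r59=111011 pc5: +32 =494
r60=111100 pc4: +16 =510
r61=111101 pc5: +32 =542
r62=111110 pc5: +32 =574
r63=111111 pc6: +64 =638
r64=1000000 pc1: +2 =640
r65=1000001 pc2: +4 =644
r66=1000010 pc2: +4 =648
r67=1000011 pc3: +8 =656
r68=1000100 pc2: +4 =660
r69=1000101 pc3: +8 =668
r70=1000110 pc3: +8 =676
r71=1000111 pc4: +16 =692
r72=1001000 pc2: +4 =696
r73=1001001 pc3: +8 =704
r74=1001010 pc3: +8 =712
r75=1001011 pc4: +16 =728
r76=1001100 pc3: +8 =736
r77=1001101 pc4: +16 =752
r78=1001110 pc4: +16 =768
r79=1001111 pc5: +32 =800
r80=1010000 pc2: +4 =804
r81=1010001 pc3: +8 =812
r82=1010010 pc3: +8 =820
r83=1010011 pc4: +16 =836
r84=1010100 pc3: +8 =844
r85=1010101 pc4: +16 =860
r86=1010110 pc4: +16 =876
r87=1010111 pc5: +32 =908
r88=1011000 pc3: +8 =916
r89=1011001 pc4: +16 =932
r90=1011010 pc4: +16 =948
r91=1011011 pc5: +32 =980
r92=1011100 pc4: +16 =996
r93=1011101 pc5: +32 =1028
r94=1011110 pc5: +32 =1060
r95=1011111 pc6: +64 =1124
r96=1100000 pc2: +4 =1128
r97=1100001 pc3: +8 =1136
r98=1100010 pc3: +8 =1144
r99=1100011 pc4: +16 =1160
r100=1100100 pc3: +8 =1168
r101=1100101 pc4: +16 =1184
r102=1100110 pc4: +16 =1200
r103=1100111 pc5: +32 =1232
r104=1101000 pc3: +8 =1240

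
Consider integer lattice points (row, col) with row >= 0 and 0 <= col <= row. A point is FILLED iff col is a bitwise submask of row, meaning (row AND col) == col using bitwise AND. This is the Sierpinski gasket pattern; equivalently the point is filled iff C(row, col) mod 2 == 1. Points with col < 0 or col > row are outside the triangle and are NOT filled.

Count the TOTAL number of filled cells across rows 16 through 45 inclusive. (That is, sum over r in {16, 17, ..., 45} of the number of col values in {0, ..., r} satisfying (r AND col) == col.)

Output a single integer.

r16=10000 pc1: +2 =2
r17=10001 pc2: +4 =6
r18=10010 pc2: +4 =10
r19=10011 pc3: +8 =18
r20=10100 pc2: +4 =22
r21=10101 pc3: +8 =30
r22=10110 pc3: +8 =38
r23=10111 pc4: +16 =54
r24=11000 pc2: +4 =58
r25=11001 pc3: +8 =66
r26=11010 pc3: +8 =74
r27=11011 pc4: +16 =90
r28=11100 pc3: +8 =98
r29=11101 pc4: +16 =114
r30=11110 pc4: +16 =130
r31=11111 pc5: +32 =162
r32=100000 pc1: +2 =164
r33=100001 pc2: +4 =168
r34=100010 pc2: +4 =172
r35=100011 pc3: +8 =180
r36=100100 pc2: +4 =184
r37=100101 pc3: +8 =192
r38=100110 pc3: +8 =200
r39=100111 pc4: +16 =216
r40=101000 pc2: +4 =220
r41=101001 pc3: +8 =228
r42=101010 pc3: +8 =236
r43=101011 pc4: +16 =252
r44=101100 pc3: +8 =260
r45=101101 pc4: +16 =276

Answer: 276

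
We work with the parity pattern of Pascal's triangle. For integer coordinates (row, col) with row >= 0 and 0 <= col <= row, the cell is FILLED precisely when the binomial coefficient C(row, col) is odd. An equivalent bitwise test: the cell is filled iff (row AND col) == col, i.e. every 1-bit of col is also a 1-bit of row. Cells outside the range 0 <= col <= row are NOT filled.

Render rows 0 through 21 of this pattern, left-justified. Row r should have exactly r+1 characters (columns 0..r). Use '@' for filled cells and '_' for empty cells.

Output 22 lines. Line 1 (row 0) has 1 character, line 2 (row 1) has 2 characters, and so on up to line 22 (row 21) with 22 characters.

Answer: @
@@
@_@
@@@@
@___@
@@__@@
@_@_@_@
@@@@@@@@
@_______@
@@______@@
@_@_____@_@
@@@@____@@@@
@___@___@___@
@@__@@__@@__@@
@_@_@_@_@_@_@_@
@@@@@@@@@@@@@@@@
@_______________@
@@______________@@
@_@_____________@_@
@@@@____________@@@@
@___@___________@___@
@@__@@__________@@__@@

Derivation:
r0=0: @
r1=1: @@
r2=10: @_@
r3=11: @@@@
r4=100: @___@
r5=101: @@__@@
r6=110: @_@_@_@
r7=111: @@@@@@@@
r8=1000: @_______@
r9=1001: @@______@@
r10=1010: @_@_____@_@
r11=1011: @@@@____@@@@
r12=1100: @___@___@___@
r13=1101: @@__@@__@@__@@
r14=1110: @_@_@_@_@_@_@_@
r15=1111: @@@@@@@@@@@@@@@@
r16=10000: @_______________@
r17=10001: @@______________@@
r18=10010: @_@_____________@_@
r19=10011: @@@@____________@@@@
r20=10100: @___@___________@___@
r21=10101: @@__@@__________@@__@@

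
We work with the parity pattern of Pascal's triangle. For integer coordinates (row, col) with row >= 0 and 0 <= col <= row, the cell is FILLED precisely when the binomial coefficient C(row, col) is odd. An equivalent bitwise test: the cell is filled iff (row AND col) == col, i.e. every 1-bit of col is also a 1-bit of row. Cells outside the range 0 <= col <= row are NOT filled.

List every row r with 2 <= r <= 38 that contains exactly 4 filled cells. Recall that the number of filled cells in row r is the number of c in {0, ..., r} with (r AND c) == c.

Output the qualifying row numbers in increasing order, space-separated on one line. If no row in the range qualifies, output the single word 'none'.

Answer: 3 5 6 9 10 12 17 18 20 24 33 34 36

Derivation:
Row r has 2^popcount(r) filled cells, so we need popcount(r) = log2(4) = 2.
Scan r = 2..38 and keep those with exactly 2 one-bits:
r=2=10 popcount=1 -> skip
r=3=11 popcount=2 -> KEEP
r=4=100 popcount=1 -> skip
r=5=101 popcount=2 -> KEEP
r=6=110 popcount=2 -> KEEP
r=7=111 popcount=3 -> skip
r=8=1000 popcount=1 -> skip
r=9=1001 popcount=2 -> KEEP
r=10=1010 popcount=2 -> KEEP
r=11=1011 popcount=3 -> skip
r=12=1100 popcount=2 -> KEEP
r=13=1101 popcount=3 -> skip
r=14=1110 popcount=3 -> skip
r=15=1111 popcount=4 -> skip
r=16=10000 popcount=1 -> skip
r=17=10001 popcount=2 -> KEEP
r=18=10010 popcount=2 -> KEEP
r=19=10011 popcount=3 -> skip
r=20=10100 popcount=2 -> KEEP
r=21=10101 popcount=3 -> skip
r=22=10110 popcount=3 -> skip
r=23=10111 popcount=4 -> skip
r=24=11000 popcount=2 -> KEEP
r=25=11001 popcount=3 -> skip
r=26=11010 popcount=3 -> skip
r=27=11011 popcount=4 -> skip
r=28=11100 popcount=3 -> skip
r=29=11101 popcount=4 -> skip
r=30=11110 popcount=4 -> skip
r=31=11111 popcount=5 -> skip
r=32=100000 popcount=1 -> skip
r=33=100001 popcount=2 -> KEEP
r=34=100010 popcount=2 -> KEEP
r=35=100011 popcount=3 -> skip
r=36=100100 popcount=2 -> KEEP
r=37=100101 popcount=3 -> skip
r=38=100110 popcount=3 -> skip
Kept rows: 3 5 6 9 10 12 17 18 20 24 33 34 36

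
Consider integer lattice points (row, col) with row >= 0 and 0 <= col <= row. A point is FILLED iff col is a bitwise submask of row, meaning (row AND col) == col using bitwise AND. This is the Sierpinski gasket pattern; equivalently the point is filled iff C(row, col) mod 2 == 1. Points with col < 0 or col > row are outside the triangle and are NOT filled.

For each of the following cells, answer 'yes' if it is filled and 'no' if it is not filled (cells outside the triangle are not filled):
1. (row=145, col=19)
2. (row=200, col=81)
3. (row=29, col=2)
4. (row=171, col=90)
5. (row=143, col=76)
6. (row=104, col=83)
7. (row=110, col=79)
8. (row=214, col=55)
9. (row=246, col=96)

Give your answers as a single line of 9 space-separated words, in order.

Answer: no no no no no no no no yes

Derivation:
(145,19): row=0b10010001, col=0b10011, row AND col = 0b10001 = 17; 17 != 19 -> empty
(200,81): row=0b11001000, col=0b1010001, row AND col = 0b1000000 = 64; 64 != 81 -> empty
(29,2): row=0b11101, col=0b10, row AND col = 0b0 = 0; 0 != 2 -> empty
(171,90): row=0b10101011, col=0b1011010, row AND col = 0b1010 = 10; 10 != 90 -> empty
(143,76): row=0b10001111, col=0b1001100, row AND col = 0b1100 = 12; 12 != 76 -> empty
(104,83): row=0b1101000, col=0b1010011, row AND col = 0b1000000 = 64; 64 != 83 -> empty
(110,79): row=0b1101110, col=0b1001111, row AND col = 0b1001110 = 78; 78 != 79 -> empty
(214,55): row=0b11010110, col=0b110111, row AND col = 0b10110 = 22; 22 != 55 -> empty
(246,96): row=0b11110110, col=0b1100000, row AND col = 0b1100000 = 96; 96 == 96 -> filled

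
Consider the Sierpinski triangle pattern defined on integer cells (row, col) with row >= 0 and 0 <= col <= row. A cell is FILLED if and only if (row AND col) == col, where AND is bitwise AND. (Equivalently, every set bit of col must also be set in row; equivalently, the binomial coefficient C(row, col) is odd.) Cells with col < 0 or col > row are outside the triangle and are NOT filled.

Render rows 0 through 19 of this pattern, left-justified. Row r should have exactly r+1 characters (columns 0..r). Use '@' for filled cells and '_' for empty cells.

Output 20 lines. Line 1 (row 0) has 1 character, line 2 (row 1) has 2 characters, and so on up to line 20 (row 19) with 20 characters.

Answer: @
@@
@_@
@@@@
@___@
@@__@@
@_@_@_@
@@@@@@@@
@_______@
@@______@@
@_@_____@_@
@@@@____@@@@
@___@___@___@
@@__@@__@@__@@
@_@_@_@_@_@_@_@
@@@@@@@@@@@@@@@@
@_______________@
@@______________@@
@_@_____________@_@
@@@@____________@@@@

Derivation:
r0=0: @
r1=1: @@
r2=10: @_@
r3=11: @@@@
r4=100: @___@
r5=101: @@__@@
r6=110: @_@_@_@
r7=111: @@@@@@@@
r8=1000: @_______@
r9=1001: @@______@@
r10=1010: @_@_____@_@
r11=1011: @@@@____@@@@
r12=1100: @___@___@___@
r13=1101: @@__@@__@@__@@
r14=1110: @_@_@_@_@_@_@_@
r15=1111: @@@@@@@@@@@@@@@@
r16=10000: @_______________@
r17=10001: @@______________@@
r18=10010: @_@_____________@_@
r19=10011: @@@@____________@@@@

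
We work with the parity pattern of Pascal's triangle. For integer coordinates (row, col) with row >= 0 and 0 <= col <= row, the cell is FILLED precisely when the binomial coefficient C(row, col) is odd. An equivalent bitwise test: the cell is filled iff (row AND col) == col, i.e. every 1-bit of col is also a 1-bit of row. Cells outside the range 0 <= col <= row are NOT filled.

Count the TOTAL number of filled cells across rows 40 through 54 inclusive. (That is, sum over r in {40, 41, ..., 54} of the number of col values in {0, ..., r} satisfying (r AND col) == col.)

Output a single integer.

r40=101000 pc2: +4 =4
r41=101001 pc3: +8 =12
r42=101010 pc3: +8 =20
r43=101011 pc4: +16 =36
r44=101100 pc3: +8 =44
r45=101101 pc4: +16 =60
r46=101110 pc4: +16 =76
r47=101111 pc5: +32 =108
r48=110000 pc2: +4 =112
r49=110001 pc3: +8 =120
r50=110010 pc3: +8 =128
r51=110011 pc4: +16 =144
r52=110100 pc3: +8 =152
r53=110101 pc4: +16 =168
r54=110110 pc4: +16 =184

Answer: 184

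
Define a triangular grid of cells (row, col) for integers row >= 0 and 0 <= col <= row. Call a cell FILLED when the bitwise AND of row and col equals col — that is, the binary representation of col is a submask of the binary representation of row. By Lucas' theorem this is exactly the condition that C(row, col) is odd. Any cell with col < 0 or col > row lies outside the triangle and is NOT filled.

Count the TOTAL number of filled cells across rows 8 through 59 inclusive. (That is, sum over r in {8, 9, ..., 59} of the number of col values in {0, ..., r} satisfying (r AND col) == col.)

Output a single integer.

Answer: 558

Derivation:
r8=1000 pc1: +2 =2
r9=1001 pc2: +4 =6
r10=1010 pc2: +4 =10
r11=1011 pc3: +8 =18
r12=1100 pc2: +4 =22
r13=1101 pc3: +8 =30
r14=1110 pc3: +8 =38
r15=1111 pc4: +16 =54
r16=10000 pc1: +2 =56
r17=10001 pc2: +4 =60
r18=10010 pc2: +4 =64
r19=10011 pc3: +8 =72
r20=10100 pc2: +4 =76
r21=10101 pc3: +8 =84
r22=10110 pc3: +8 =92
r23=10111 pc4: +16 =108
r24=11000 pc2: +4 =112
r25=11001 pc3: +8 =120
r26=11010 pc3: +8 =128
r27=11011 pc4: +16 =144
r28=11100 pc3: +8 =152
r29=11101 pc4: +16 =168
r30=11110 pc4: +16 =184
r31=11111 pc5: +32 =216
r32=100000 pc1: +2 =218
r33=100001 pc2: +4 =222
r34=100010 pc2: +4 =226
r35=100011 pc3: +8 =234
r36=100100 pc2: +4 =238
r37=100101 pc3: +8 =246
r38=100110 pc3: +8 =254
r39=100111 pc4: +16 =270
r40=101000 pc2: +4 =274
r41=101001 pc3: +8 =282
r42=101010 pc3: +8 =290
r43=101011 pc4: +16 =306
r44=101100 pc3: +8 =314
r45=101101 pc4: +16 =330
r46=101110 pc4: +16 =346
r47=101111 pc5: +32 =378
r48=110000 pc2: +4 =382
r49=110001 pc3: +8 =390
r50=110010 pc3: +8 =398
r51=110011 pc4: +16 =414
r52=110100 pc3: +8 =422
r53=110101 pc4: +16 =438
r54=110110 pc4: +16 =454
r55=110111 pc5: +32 =486
r56=111000 pc3: +8 =494
r57=111001 pc4: +16 =510
r58=111010 pc4: +16 =526
r59=111011 pc5: +32 =558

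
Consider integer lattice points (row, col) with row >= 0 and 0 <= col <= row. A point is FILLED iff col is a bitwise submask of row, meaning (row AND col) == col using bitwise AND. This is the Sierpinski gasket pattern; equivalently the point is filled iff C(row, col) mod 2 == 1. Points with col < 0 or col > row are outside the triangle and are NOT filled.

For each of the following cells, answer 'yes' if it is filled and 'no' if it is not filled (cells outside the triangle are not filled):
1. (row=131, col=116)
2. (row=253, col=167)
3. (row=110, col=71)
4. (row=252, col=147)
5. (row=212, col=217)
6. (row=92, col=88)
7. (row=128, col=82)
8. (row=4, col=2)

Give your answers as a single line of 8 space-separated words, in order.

Answer: no no no no no yes no no

Derivation:
(131,116): row=0b10000011, col=0b1110100, row AND col = 0b0 = 0; 0 != 116 -> empty
(253,167): row=0b11111101, col=0b10100111, row AND col = 0b10100101 = 165; 165 != 167 -> empty
(110,71): row=0b1101110, col=0b1000111, row AND col = 0b1000110 = 70; 70 != 71 -> empty
(252,147): row=0b11111100, col=0b10010011, row AND col = 0b10010000 = 144; 144 != 147 -> empty
(212,217): col outside [0, 212] -> not filled
(92,88): row=0b1011100, col=0b1011000, row AND col = 0b1011000 = 88; 88 == 88 -> filled
(128,82): row=0b10000000, col=0b1010010, row AND col = 0b0 = 0; 0 != 82 -> empty
(4,2): row=0b100, col=0b10, row AND col = 0b0 = 0; 0 != 2 -> empty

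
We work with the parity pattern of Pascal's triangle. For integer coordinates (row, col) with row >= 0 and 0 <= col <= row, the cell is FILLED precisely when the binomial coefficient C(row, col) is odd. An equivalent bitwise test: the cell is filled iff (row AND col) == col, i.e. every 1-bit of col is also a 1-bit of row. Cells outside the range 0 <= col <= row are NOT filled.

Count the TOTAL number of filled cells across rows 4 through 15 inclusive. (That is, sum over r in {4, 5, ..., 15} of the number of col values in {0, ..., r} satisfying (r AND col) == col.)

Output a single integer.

r4=100 pc1: +2 =2
r5=101 pc2: +4 =6
r6=110 pc2: +4 =10
r7=111 pc3: +8 =18
r8=1000 pc1: +2 =20
r9=1001 pc2: +4 =24
r10=1010 pc2: +4 =28
r11=1011 pc3: +8 =36
r12=1100 pc2: +4 =40
r13=1101 pc3: +8 =48
r14=1110 pc3: +8 =56
r15=1111 pc4: +16 =72

Answer: 72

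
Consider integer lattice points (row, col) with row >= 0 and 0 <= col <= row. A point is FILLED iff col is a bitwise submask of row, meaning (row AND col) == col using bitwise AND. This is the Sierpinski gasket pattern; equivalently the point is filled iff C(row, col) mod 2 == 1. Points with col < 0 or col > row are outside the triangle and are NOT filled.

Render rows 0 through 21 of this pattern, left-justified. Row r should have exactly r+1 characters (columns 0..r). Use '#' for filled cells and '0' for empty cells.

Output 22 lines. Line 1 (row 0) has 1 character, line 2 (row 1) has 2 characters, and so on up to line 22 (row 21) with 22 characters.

Answer: #
##
#0#
####
#000#
##00##
#0#0#0#
########
#0000000#
##000000##
#0#00000#0#
####0000####
#000#000#000#
##00##00##00##
#0#0#0#0#0#0#0#
################
#000000000000000#
##00000000000000##
#0#0000000000000#0#
####000000000000####
#000#00000000000#000#
##00##0000000000##00##

Derivation:
r0=0: #
r1=1: ##
r2=10: #0#
r3=11: ####
r4=100: #000#
r5=101: ##00##
r6=110: #0#0#0#
r7=111: ########
r8=1000: #0000000#
r9=1001: ##000000##
r10=1010: #0#00000#0#
r11=1011: ####0000####
r12=1100: #000#000#000#
r13=1101: ##00##00##00##
r14=1110: #0#0#0#0#0#0#0#
r15=1111: ################
r16=10000: #000000000000000#
r17=10001: ##00000000000000##
r18=10010: #0#0000000000000#0#
r19=10011: ####000000000000####
r20=10100: #000#00000000000#000#
r21=10101: ##00##0000000000##00##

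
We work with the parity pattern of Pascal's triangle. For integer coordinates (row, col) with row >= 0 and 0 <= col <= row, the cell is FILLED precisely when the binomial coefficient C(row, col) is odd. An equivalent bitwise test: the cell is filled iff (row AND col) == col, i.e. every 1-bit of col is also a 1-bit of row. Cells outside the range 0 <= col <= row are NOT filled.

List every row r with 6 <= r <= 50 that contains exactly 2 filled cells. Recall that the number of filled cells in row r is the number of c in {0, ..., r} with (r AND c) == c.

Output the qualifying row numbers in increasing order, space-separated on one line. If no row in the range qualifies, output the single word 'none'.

Row r has 2^popcount(r) filled cells, so we need popcount(r) = log2(2) = 1.
Scan r = 6..50 and keep those with exactly 1 one-bits:
r=6=110 popcount=2 -> skip
r=7=111 popcount=3 -> skip
r=8=1000 popcount=1 -> KEEP
r=9=1001 popcount=2 -> skip
r=10=1010 popcount=2 -> skip
r=11=1011 popcount=3 -> skip
r=12=1100 popcount=2 -> skip
r=13=1101 popcount=3 -> skip
r=14=1110 popcount=3 -> skip
r=15=1111 popcount=4 -> skip
r=16=10000 popcount=1 -> KEEP
r=17=10001 popcount=2 -> skip
r=18=10010 popcount=2 -> skip
r=19=10011 popcount=3 -> skip
r=20=10100 popcount=2 -> skip
r=21=10101 popcount=3 -> skip
r=22=10110 popcount=3 -> skip
r=23=10111 popcount=4 -> skip
r=24=11000 popcount=2 -> skip
r=25=11001 popcount=3 -> skip
r=26=11010 popcount=3 -> skip
r=27=11011 popcount=4 -> skip
r=28=11100 popcount=3 -> skip
r=29=11101 popcount=4 -> skip
r=30=11110 popcount=4 -> skip
r=31=11111 popcount=5 -> skip
r=32=100000 popcount=1 -> KEEP
r=33=100001 popcount=2 -> skip
r=34=100010 popcount=2 -> skip
r=35=100011 popcount=3 -> skip
r=36=100100 popcount=2 -> skip
r=37=100101 popcount=3 -> skip
r=38=100110 popcount=3 -> skip
r=39=100111 popcount=4 -> skip
r=40=101000 popcount=2 -> skip
r=41=101001 popcount=3 -> skip
r=42=101010 popcount=3 -> skip
r=43=101011 popcount=4 -> skip
r=44=101100 popcount=3 -> skip
r=45=101101 popcount=4 -> skip
r=46=101110 popcount=4 -> skip
r=47=101111 popcount=5 -> skip
r=48=110000 popcount=2 -> skip
r=49=110001 popcount=3 -> skip
r=50=110010 popcount=3 -> skip
Kept rows: 8 16 32

Answer: 8 16 32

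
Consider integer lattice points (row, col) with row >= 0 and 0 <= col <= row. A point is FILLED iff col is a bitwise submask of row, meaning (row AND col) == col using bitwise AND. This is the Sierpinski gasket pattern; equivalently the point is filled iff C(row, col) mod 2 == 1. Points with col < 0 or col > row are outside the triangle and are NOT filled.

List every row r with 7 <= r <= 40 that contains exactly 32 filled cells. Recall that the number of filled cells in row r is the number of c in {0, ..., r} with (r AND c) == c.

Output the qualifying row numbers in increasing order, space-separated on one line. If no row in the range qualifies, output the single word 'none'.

Answer: 31

Derivation:
Row r has 2^popcount(r) filled cells, so we need popcount(r) = log2(32) = 5.
Scan r = 7..40 and keep those with exactly 5 one-bits:
r=7=111 popcount=3 -> skip
r=8=1000 popcount=1 -> skip
r=9=1001 popcount=2 -> skip
r=10=1010 popcount=2 -> skip
r=11=1011 popcount=3 -> skip
r=12=1100 popcount=2 -> skip
r=13=1101 popcount=3 -> skip
r=14=1110 popcount=3 -> skip
r=15=1111 popcount=4 -> skip
r=16=10000 popcount=1 -> skip
r=17=10001 popcount=2 -> skip
r=18=10010 popcount=2 -> skip
r=19=10011 popcount=3 -> skip
r=20=10100 popcount=2 -> skip
r=21=10101 popcount=3 -> skip
r=22=10110 popcount=3 -> skip
r=23=10111 popcount=4 -> skip
r=24=11000 popcount=2 -> skip
r=25=11001 popcount=3 -> skip
r=26=11010 popcount=3 -> skip
r=27=11011 popcount=4 -> skip
r=28=11100 popcount=3 -> skip
r=29=11101 popcount=4 -> skip
r=30=11110 popcount=4 -> skip
r=31=11111 popcount=5 -> KEEP
r=32=100000 popcount=1 -> skip
r=33=100001 popcount=2 -> skip
r=34=100010 popcount=2 -> skip
r=35=100011 popcount=3 -> skip
r=36=100100 popcount=2 -> skip
r=37=100101 popcount=3 -> skip
r=38=100110 popcount=3 -> skip
r=39=100111 popcount=4 -> skip
r=40=101000 popcount=2 -> skip
Kept rows: 31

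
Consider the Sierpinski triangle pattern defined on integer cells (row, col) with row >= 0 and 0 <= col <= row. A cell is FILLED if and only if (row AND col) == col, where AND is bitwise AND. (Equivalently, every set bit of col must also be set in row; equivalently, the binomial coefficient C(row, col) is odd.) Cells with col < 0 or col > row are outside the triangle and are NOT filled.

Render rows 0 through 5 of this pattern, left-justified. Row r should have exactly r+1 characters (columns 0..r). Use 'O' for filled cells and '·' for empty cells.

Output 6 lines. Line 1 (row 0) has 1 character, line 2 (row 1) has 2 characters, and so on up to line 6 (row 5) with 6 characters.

r0=0: O
r1=1: OO
r2=10: O·O
r3=11: OOOO
r4=100: O···O
r5=101: OO··OO

Answer: O
OO
O·O
OOOO
O···O
OO··OO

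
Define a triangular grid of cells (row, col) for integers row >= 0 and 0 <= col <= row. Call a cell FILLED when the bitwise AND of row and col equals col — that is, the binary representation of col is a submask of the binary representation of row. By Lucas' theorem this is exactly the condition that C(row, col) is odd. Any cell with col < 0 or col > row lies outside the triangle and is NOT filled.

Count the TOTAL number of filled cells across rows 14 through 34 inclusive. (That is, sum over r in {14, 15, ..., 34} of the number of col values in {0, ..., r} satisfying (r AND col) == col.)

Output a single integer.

Answer: 196

Derivation:
r14=1110 pc3: +8 =8
r15=1111 pc4: +16 =24
r16=10000 pc1: +2 =26
r17=10001 pc2: +4 =30
r18=10010 pc2: +4 =34
r19=10011 pc3: +8 =42
r20=10100 pc2: +4 =46
r21=10101 pc3: +8 =54
r22=10110 pc3: +8 =62
r23=10111 pc4: +16 =78
r24=11000 pc2: +4 =82
r25=11001 pc3: +8 =90
r26=11010 pc3: +8 =98
r27=11011 pc4: +16 =114
r28=11100 pc3: +8 =122
r29=11101 pc4: +16 =138
r30=11110 pc4: +16 =154
r31=11111 pc5: +32 =186
r32=100000 pc1: +2 =188
r33=100001 pc2: +4 =192
r34=100010 pc2: +4 =196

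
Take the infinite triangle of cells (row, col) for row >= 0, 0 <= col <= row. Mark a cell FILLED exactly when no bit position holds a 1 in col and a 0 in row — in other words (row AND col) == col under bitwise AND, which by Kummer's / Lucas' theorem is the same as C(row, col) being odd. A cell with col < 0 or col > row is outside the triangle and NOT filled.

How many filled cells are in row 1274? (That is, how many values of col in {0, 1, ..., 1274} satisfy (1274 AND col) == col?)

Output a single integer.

Answer: 128

Derivation:
1274 in binary = 10011111010
popcount(1274) = number of 1-bits in 10011111010 = 7
A col c satisfies (1274 AND c) == c iff every set bit of c is also set in 1274; each of the 7 set bits of 1274 can independently be on or off in c.
count = 2^7 = 128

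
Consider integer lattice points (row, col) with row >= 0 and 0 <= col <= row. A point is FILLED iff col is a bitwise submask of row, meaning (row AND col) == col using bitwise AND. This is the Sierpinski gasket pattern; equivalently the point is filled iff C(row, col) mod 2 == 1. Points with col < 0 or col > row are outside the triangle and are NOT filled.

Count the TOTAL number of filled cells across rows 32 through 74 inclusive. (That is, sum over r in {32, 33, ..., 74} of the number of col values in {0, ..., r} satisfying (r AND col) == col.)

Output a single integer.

Answer: 560

Derivation:
r32=100000 pc1: +2 =2
r33=100001 pc2: +4 =6
r34=100010 pc2: +4 =10
r35=100011 pc3: +8 =18
r36=100100 pc2: +4 =22
r37=100101 pc3: +8 =30
r38=100110 pc3: +8 =38
r39=100111 pc4: +16 =54
r40=101000 pc2: +4 =58
r41=101001 pc3: +8 =66
r42=101010 pc3: +8 =74
r43=101011 pc4: +16 =90
r44=101100 pc3: +8 =98
r45=101101 pc4: +16 =114
r46=101110 pc4: +16 =130
r47=101111 pc5: +32 =162
r48=110000 pc2: +4 =166
r49=110001 pc3: +8 =174
r50=110010 pc3: +8 =182
r51=110011 pc4: +16 =198
r52=110100 pc3: +8 =206
r53=110101 pc4: +16 =222
r54=110110 pc4: +16 =238
r55=110111 pc5: +32 =270
r56=111000 pc3: +8 =278
r57=111001 pc4: +16 =294
r58=111010 pc4: +16 =310
r59=111011 pc5: +32 =342
r60=111100 pc4: +16 =358
r61=111101 pc5: +32 =390
r62=111110 pc5: +32 =422
r63=111111 pc6: +64 =486
r64=1000000 pc1: +2 =488
r65=1000001 pc2: +4 =492
r66=1000010 pc2: +4 =496
r67=1000011 pc3: +8 =504
r68=1000100 pc2: +4 =508
r69=1000101 pc3: +8 =516
r70=1000110 pc3: +8 =524
r71=1000111 pc4: +16 =540
r72=1001000 pc2: +4 =544
r73=1001001 pc3: +8 =552
r74=1001010 pc3: +8 =560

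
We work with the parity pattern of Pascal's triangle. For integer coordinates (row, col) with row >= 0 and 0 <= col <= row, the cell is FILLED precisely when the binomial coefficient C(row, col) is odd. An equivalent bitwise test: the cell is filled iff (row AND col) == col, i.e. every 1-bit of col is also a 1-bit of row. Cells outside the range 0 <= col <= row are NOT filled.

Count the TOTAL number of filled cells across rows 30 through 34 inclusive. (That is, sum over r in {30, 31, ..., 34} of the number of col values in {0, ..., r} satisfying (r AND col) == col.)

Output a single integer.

Answer: 58

Derivation:
r30=11110 pc4: +16 =16
r31=11111 pc5: +32 =48
r32=100000 pc1: +2 =50
r33=100001 pc2: +4 =54
r34=100010 pc2: +4 =58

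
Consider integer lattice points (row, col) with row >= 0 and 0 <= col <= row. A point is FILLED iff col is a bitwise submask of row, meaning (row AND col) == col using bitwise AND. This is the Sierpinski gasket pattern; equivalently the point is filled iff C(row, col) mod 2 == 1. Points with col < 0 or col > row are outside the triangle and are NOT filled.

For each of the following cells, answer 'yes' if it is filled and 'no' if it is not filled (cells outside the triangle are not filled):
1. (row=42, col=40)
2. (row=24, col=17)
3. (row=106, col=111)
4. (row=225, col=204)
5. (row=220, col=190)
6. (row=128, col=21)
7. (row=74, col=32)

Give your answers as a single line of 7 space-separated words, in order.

(42,40): row=0b101010, col=0b101000, row AND col = 0b101000 = 40; 40 == 40 -> filled
(24,17): row=0b11000, col=0b10001, row AND col = 0b10000 = 16; 16 != 17 -> empty
(106,111): col outside [0, 106] -> not filled
(225,204): row=0b11100001, col=0b11001100, row AND col = 0b11000000 = 192; 192 != 204 -> empty
(220,190): row=0b11011100, col=0b10111110, row AND col = 0b10011100 = 156; 156 != 190 -> empty
(128,21): row=0b10000000, col=0b10101, row AND col = 0b0 = 0; 0 != 21 -> empty
(74,32): row=0b1001010, col=0b100000, row AND col = 0b0 = 0; 0 != 32 -> empty

Answer: yes no no no no no no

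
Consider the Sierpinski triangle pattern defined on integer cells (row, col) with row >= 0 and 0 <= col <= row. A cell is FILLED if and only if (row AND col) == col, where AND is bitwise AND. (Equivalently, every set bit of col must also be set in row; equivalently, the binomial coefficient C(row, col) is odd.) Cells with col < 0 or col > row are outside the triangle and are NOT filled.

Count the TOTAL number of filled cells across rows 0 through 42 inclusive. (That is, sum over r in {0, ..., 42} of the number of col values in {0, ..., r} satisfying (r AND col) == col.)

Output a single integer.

r0=0 pc0: +1 =1
r1=1 pc1: +2 =3
r2=10 pc1: +2 =5
r3=11 pc2: +4 =9
r4=100 pc1: +2 =11
r5=101 pc2: +4 =15
r6=110 pc2: +4 =19
r7=111 pc3: +8 =27
r8=1000 pc1: +2 =29
r9=1001 pc2: +4 =33
r10=1010 pc2: +4 =37
r11=1011 pc3: +8 =45
r12=1100 pc2: +4 =49
r13=1101 pc3: +8 =57
r14=1110 pc3: +8 =65
r15=1111 pc4: +16 =81
r16=10000 pc1: +2 =83
r17=10001 pc2: +4 =87
r18=10010 pc2: +4 =91
r19=10011 pc3: +8 =99
r20=10100 pc2: +4 =103
r21=10101 pc3: +8 =111
r22=10110 pc3: +8 =119
r23=10111 pc4: +16 =135
r24=11000 pc2: +4 =139
r25=11001 pc3: +8 =147
r26=11010 pc3: +8 =155
r27=11011 pc4: +16 =171
r28=11100 pc3: +8 =179
r29=11101 pc4: +16 =195
r30=11110 pc4: +16 =211
r31=11111 pc5: +32 =243
r32=100000 pc1: +2 =245
r33=100001 pc2: +4 =249
r34=100010 pc2: +4 =253
r35=100011 pc3: +8 =261
r36=100100 pc2: +4 =265
r37=100101 pc3: +8 =273
r38=100110 pc3: +8 =281
r39=100111 pc4: +16 =297
r40=101000 pc2: +4 =301
r41=101001 pc3: +8 =309
r42=101010 pc3: +8 =317

Answer: 317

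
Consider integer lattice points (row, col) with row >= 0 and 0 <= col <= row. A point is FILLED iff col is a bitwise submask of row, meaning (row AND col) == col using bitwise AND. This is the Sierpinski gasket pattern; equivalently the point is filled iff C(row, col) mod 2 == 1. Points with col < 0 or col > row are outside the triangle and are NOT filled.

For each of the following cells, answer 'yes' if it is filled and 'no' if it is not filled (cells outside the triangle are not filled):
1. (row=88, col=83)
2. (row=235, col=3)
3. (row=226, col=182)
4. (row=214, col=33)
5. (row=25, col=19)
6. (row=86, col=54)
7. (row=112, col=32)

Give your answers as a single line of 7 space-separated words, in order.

(88,83): row=0b1011000, col=0b1010011, row AND col = 0b1010000 = 80; 80 != 83 -> empty
(235,3): row=0b11101011, col=0b11, row AND col = 0b11 = 3; 3 == 3 -> filled
(226,182): row=0b11100010, col=0b10110110, row AND col = 0b10100010 = 162; 162 != 182 -> empty
(214,33): row=0b11010110, col=0b100001, row AND col = 0b0 = 0; 0 != 33 -> empty
(25,19): row=0b11001, col=0b10011, row AND col = 0b10001 = 17; 17 != 19 -> empty
(86,54): row=0b1010110, col=0b110110, row AND col = 0b10110 = 22; 22 != 54 -> empty
(112,32): row=0b1110000, col=0b100000, row AND col = 0b100000 = 32; 32 == 32 -> filled

Answer: no yes no no no no yes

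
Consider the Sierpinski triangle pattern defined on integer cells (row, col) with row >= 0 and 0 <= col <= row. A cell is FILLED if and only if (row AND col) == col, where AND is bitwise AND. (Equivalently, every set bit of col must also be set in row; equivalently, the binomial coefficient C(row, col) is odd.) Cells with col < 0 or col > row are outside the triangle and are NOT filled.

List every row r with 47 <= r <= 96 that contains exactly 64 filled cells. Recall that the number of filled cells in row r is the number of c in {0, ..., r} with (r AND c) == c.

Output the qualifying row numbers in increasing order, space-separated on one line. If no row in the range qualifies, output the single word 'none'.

Row r has 2^popcount(r) filled cells, so we need popcount(r) = log2(64) = 6.
Scan r = 47..96 and keep those with exactly 6 one-bits:
r=47=101111 popcount=5 -> skip
r=48=110000 popcount=2 -> skip
r=49=110001 popcount=3 -> skip
r=50=110010 popcount=3 -> skip
r=51=110011 popcount=4 -> skip
r=52=110100 popcount=3 -> skip
r=53=110101 popcount=4 -> skip
r=54=110110 popcount=4 -> skip
r=55=110111 popcount=5 -> skip
r=56=111000 popcount=3 -> skip
r=57=111001 popcount=4 -> skip
r=58=111010 popcount=4 -> skip
r=59=111011 popcount=5 -> skip
r=60=111100 popcount=4 -> skip
r=61=111101 popcount=5 -> skip
r=62=111110 popcount=5 -> skip
r=63=111111 popcount=6 -> KEEP
r=64=1000000 popcount=1 -> skip
r=65=1000001 popcount=2 -> skip
r=66=1000010 popcount=2 -> skip
r=67=1000011 popcount=3 -> skip
r=68=1000100 popcount=2 -> skip
r=69=1000101 popcount=3 -> skip
r=70=1000110 popcount=3 -> skip
r=71=1000111 popcount=4 -> skip
r=72=1001000 popcount=2 -> skip
r=73=1001001 popcount=3 -> skip
r=74=1001010 popcount=3 -> skip
r=75=1001011 popcount=4 -> skip
r=76=1001100 popcount=3 -> skip
r=77=1001101 popcount=4 -> skip
r=78=1001110 popcount=4 -> skip
r=79=1001111 popcount=5 -> skip
r=80=1010000 popcount=2 -> skip
r=81=1010001 popcount=3 -> skip
r=82=1010010 popcount=3 -> skip
r=83=1010011 popcount=4 -> skip
r=84=1010100 popcount=3 -> skip
r=85=1010101 popcount=4 -> skip
r=86=1010110 popcount=4 -> skip
r=87=1010111 popcount=5 -> skip
r=88=1011000 popcount=3 -> skip
r=89=1011001 popcount=4 -> skip
r=90=1011010 popcount=4 -> skip
r=91=1011011 popcount=5 -> skip
r=92=1011100 popcount=4 -> skip
r=93=1011101 popcount=5 -> skip
r=94=1011110 popcount=5 -> skip
r=95=1011111 popcount=6 -> KEEP
r=96=1100000 popcount=2 -> skip
Kept rows: 63 95

Answer: 63 95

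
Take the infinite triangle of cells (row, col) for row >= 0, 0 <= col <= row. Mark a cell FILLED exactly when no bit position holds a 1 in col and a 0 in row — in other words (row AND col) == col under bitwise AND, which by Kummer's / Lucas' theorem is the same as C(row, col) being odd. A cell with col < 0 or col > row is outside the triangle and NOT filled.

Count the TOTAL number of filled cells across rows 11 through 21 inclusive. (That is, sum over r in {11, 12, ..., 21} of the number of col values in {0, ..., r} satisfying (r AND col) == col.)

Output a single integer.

r11=1011 pc3: +8 =8
r12=1100 pc2: +4 =12
r13=1101 pc3: +8 =20
r14=1110 pc3: +8 =28
r15=1111 pc4: +16 =44
r16=10000 pc1: +2 =46
r17=10001 pc2: +4 =50
r18=10010 pc2: +4 =54
r19=10011 pc3: +8 =62
r20=10100 pc2: +4 =66
r21=10101 pc3: +8 =74

Answer: 74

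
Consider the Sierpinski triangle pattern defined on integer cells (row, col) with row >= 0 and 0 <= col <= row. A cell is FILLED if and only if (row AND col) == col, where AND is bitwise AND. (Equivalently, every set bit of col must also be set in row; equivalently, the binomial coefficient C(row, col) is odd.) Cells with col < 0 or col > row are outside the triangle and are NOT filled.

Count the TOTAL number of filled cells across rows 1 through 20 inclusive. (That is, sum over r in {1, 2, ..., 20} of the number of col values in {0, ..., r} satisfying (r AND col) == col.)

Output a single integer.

Answer: 102

Derivation:
r1=1 pc1: +2 =2
r2=10 pc1: +2 =4
r3=11 pc2: +4 =8
r4=100 pc1: +2 =10
r5=101 pc2: +4 =14
r6=110 pc2: +4 =18
r7=111 pc3: +8 =26
r8=1000 pc1: +2 =28
r9=1001 pc2: +4 =32
r10=1010 pc2: +4 =36
r11=1011 pc3: +8 =44
r12=1100 pc2: +4 =48
r13=1101 pc3: +8 =56
r14=1110 pc3: +8 =64
r15=1111 pc4: +16 =80
r16=10000 pc1: +2 =82
r17=10001 pc2: +4 =86
r18=10010 pc2: +4 =90
r19=10011 pc3: +8 =98
r20=10100 pc2: +4 =102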